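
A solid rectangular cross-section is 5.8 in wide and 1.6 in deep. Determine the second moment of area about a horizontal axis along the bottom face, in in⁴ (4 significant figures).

The section: 5.8 × 1.6, A = 9.28 in², y = 0.8 in, Ī = 1.97973 in⁴.
Transfer it to the bottom edge using Ī + A·d² with d = y − 0:
  the section: d = 0.8 in → contributes +7.91893 in⁴
Total I = 7.91893 in⁴.

I_base ≈ 7.919 in⁴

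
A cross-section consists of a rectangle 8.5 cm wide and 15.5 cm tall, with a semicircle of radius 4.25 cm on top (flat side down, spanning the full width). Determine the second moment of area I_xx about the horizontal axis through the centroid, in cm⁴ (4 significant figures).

I_xx ≈ 4804 cm⁴

Treat the section as a set of non-overlapping primitives; coordinates are from the bounding-box lower-left.
Rectangular body: 8.5 × 15.5, A = 131.75 cm², y = 7.75 cm, Ī = 2637.74 cm⁴.
Semicircular cap: semicircle r = 4.25, A = 28.3725 cm², y = 17.3038 cm, Ī = 35.8086 cm⁴.
Centroid: ȳ = ΣA·y / ΣA = 9.44285 cm.
Transfer each piece to the horizontal axis through the centroid using Ī + A·d² with d = y − 9.44285:
  rectangular body: d = -1.69285 cm → contributes +3015.31 cm⁴
  semicircular cap: d = 7.8609 cm → contributes +1789.05 cm⁴
Total I = 4804.36 cm⁴.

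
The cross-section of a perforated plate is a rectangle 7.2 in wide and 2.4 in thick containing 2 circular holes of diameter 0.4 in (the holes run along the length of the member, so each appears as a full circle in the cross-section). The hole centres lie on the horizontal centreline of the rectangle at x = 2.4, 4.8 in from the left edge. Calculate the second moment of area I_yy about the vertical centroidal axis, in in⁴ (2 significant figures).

Decompose the section into non-overlapping parts with the origin at the bottom-left of its bounding rectangle.
Plate: 7.2 × 2.4, A = 17.28 in², x = 3.6 in, Ī = 74.65 in⁴.
Hole 1 (subtracted): ⌀0.4, A = 0.1257 in², x = 2.4 in, Ī = 0.001257 in⁴.
Hole 2 (subtracted): ⌀0.4, A = 0.1257 in², x = 4.8 in, Ī = 0.001257 in⁴.
By symmetry the centroid is at mid-width, x̄ = 3.6 in.
Transfer each piece to the vertical centroidal axis using Ī + A·d² with d = x − 3.6:
  plate: d = 0 in → contributes +74.65 in⁴
  hole 1: d = -1.2 in → contributes −0.1822 in⁴
  hole 2: d = 1.2 in → contributes −0.1822 in⁴
Total I = 74.29 in⁴.

I_yy ≈ 74 in⁴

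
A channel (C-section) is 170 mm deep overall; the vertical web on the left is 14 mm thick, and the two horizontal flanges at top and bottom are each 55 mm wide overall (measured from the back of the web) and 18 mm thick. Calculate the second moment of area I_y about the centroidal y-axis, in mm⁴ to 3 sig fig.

I_y ≈ 9.35 × 10⁵ mm⁴

Break the section into simple shapes (no overlaps), measuring from the bottom-left corner of the bounding box.
Web: 14 × 170, A = 2 380 mm², x = 7 mm, Ī = 38 873 mm⁴.
Top flange (beyond web): 41 × 18, A = 738 mm², x = 34.5 mm, Ī = 103 382 mm⁴.
Bottom flange (beyond web): 41 × 18, A = 738 mm², x = 34.5 mm, Ī = 103 382 mm⁴.
Centroid: x̄ = ΣA·x / ΣA = 17.526 mm.
Transfer each piece to the centroidal y-axis using Ī + A·d² with d = x − 17.526:
  web: d = -10.526 mm → contributes +302 592 mm⁴
  top flange (beyond web): d = 16.974 mm → contributes +316 000 mm⁴
  bottom flange (beyond web): d = 16.974 mm → contributes +316 000 mm⁴
Total I = 934 593 mm⁴.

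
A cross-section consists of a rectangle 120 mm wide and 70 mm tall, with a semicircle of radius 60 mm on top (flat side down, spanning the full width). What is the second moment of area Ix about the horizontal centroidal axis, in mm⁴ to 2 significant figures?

Split into non-overlapping primitives; take the origin at the lower-left of the bounding box.
Rectangular body: 120 × 70, A = 8 400 mm², y = 35 mm, Ī = 3 430 000 mm⁴.
Semicircular cap: semicircle r = 60, A = 5 655 mm², y = 95.46 mm, Ī = 1 422 450 mm⁴.
Centroid: ȳ = ΣA·y / ΣA = 59.33 mm.
Transfer each piece to the horizontal centroidal axis using Ī + A·d² with d = y − 59.33:
  rectangular body: d = -24.33 mm → contributes +8 401 365 mm⁴
  semicircular cap: d = 36.14 mm → contributes +8 807 146 mm⁴
Total I = 17 208 511 mm⁴.

Ix ≈ 1.7 × 10⁷ mm⁴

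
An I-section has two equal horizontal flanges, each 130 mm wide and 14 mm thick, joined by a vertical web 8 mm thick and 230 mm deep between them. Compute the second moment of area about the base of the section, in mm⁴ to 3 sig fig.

I_base ≈ 1.54 × 10⁸ mm⁴

Decompose the section into non-overlapping parts with the origin at the bottom-left of its bounding rectangle.
Bottom flange: 130 × 14, A = 1 820 mm², y = 7 mm, Ī = 29 727 mm⁴.
Web: 8 × 230, A = 1 840 mm², y = 129 mm, Ī = 8 111 333 mm⁴.
Top flange: 130 × 14, A = 1 820 mm², y = 251 mm, Ī = 29 727 mm⁴.
Transfer each piece to a horizontal axis along the bottom face using Ī + A·d² with d = y − 0:
  bottom flange: d = 7 mm → contributes +118 907 mm⁴
  web: d = 129 mm → contributes +38 730 773 mm⁴
  top flange: d = 251 mm → contributes +114 691 547 mm⁴
Total I = 153 541 227 mm⁴.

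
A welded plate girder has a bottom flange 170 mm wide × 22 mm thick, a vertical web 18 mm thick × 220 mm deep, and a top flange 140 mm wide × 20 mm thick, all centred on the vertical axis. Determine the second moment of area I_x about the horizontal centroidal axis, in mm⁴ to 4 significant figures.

I_x ≈ 1.100 × 10⁸ mm⁴

Break the section into simple shapes (no overlaps), measuring from the bottom-left corner of the bounding box.
Bottom plate: 170 × 22, A = 3 740 mm², y = 11 mm, Ī = 150 847 mm⁴.
Web plate: 18 × 220, A = 3 960 mm², y = 132 mm, Ī = 15 972 000 mm⁴.
Top plate: 140 × 20, A = 2 800 mm², y = 252 mm, Ī = 93333.3 mm⁴.
Centroid: ȳ = ΣA·y / ΣA = 120.901 mm.
Transfer each piece to the horizontal centroidal axis using Ī + A·d² with d = y − 120.901:
  bottom plate: d = -109.901 mm → contributes +45 323 387 mm⁴
  web plate: d = 11.099 mm → contributes +16 459 828 mm⁴
  top plate: d = 131.099 mm → contributes +48 216 822 mm⁴
Total I = 110 000 037 mm⁴.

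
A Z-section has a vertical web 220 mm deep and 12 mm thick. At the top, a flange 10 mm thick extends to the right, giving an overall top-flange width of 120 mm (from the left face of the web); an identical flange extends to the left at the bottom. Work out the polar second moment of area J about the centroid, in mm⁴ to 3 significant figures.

J ≈ 4.44 × 10⁷ mm⁴

Break the section into simple shapes (no overlaps), measuring from the bottom-left corner of the bounding box.
Web: 12 × 220, A = 2 640 mm², y = 110 mm, Ī = 10 648 000 mm⁴.
Top flange (beyond web): 108 × 10, A = 1 080 mm², y = 215 mm, Ī = 9 000 mm⁴.
Bottom flange (beyond web): 108 × 10, A = 1 080 mm², y = 5 mm, Ī = 9 000 mm⁴.
Centroid: ȳ = ΣA·y / ΣA = 110 mm.
Transfer each piece to the centroidal x-axis using Ī + A·d² with d = y − 110:
  web: d = 0 mm → contributes +10 648 000 mm⁴
  top flange (beyond web): d = 105 mm → contributes +11 916 000 mm⁴
  bottom flange (beyond web): d = -105 mm → contributes +11 916 000 mm⁴
Total I = 34 480 000 mm⁴.
For the y-axis: x̄ = 114 mm.
Repeating about the centroidal y-axis gives I_y = 9 907 200 mm⁴.
Polar second moment: J = I_x + I_y = 44 387 200 mm⁴.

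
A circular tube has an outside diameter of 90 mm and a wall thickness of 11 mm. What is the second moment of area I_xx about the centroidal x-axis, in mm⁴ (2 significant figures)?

Break the section into simple shapes (no overlaps), measuring from the bottom-left corner of the bounding box.
Outer circle: ⌀90, A = 6 362 mm², y = 45 mm, Ī = 3 220 623 mm⁴.
Bore (subtracted): ⌀68, A = 3 632 mm², y = 45 mm, Ī = 1 049 556 mm⁴.
By symmetry the centroid is at mid-height, ȳ = 45 mm.
All pieces are centred on the centroidal x-axis, so I = ΣĪ (holes subtracted) = 2 171 068 mm⁴.

I_xx ≈ 2.2 × 10⁶ mm⁴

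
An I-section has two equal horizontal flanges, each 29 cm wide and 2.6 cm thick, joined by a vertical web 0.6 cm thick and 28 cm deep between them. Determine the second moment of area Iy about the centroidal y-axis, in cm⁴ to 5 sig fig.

Split into non-overlapping primitives; take the origin at the lower-left of the bounding box.
Bottom flange: 29 × 2.6, A = 75.4 cm², x = 14.5 cm, Ī = 5284.283 cm⁴.
Web: 0.6 × 28, A = 16.8 cm², x = 14.5 cm, Ī = 0.504 cm⁴.
Top flange: 29 × 2.6, A = 75.4 cm², x = 14.5 cm, Ī = 5284.283 cm⁴.
By symmetry the centroid is at mid-width, x̄ = 14.5 cm.
All pieces are centred on the centroidal y-axis, so I = ΣĪ = 10569.07 cm⁴.

Iy ≈ 1.0569 × 10⁴ cm⁴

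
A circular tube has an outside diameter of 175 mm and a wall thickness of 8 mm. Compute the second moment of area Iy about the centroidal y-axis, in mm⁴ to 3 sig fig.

Iy ≈ 1.47 × 10⁷ mm⁴

Break the section into simple shapes (no overlaps), measuring from the bottom-left corner of the bounding box.
Outer circle: ⌀175, A = 24 053 mm², x = 87.5 mm, Ī = 46 038 598 mm⁴.
Bore (subtracted): ⌀159, A = 19 856 mm², x = 87.5 mm, Ī = 31 373 170 mm⁴.
By symmetry the centroid is at mid-width, x̄ = 87.5 mm.
All pieces are centred on the centroidal y-axis, so I = ΣĪ (holes subtracted) = 14 665 429 mm⁴.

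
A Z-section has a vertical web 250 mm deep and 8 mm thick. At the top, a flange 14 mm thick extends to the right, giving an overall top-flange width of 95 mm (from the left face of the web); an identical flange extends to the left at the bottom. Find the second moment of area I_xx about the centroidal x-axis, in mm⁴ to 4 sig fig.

Break the section into simple shapes (no overlaps), measuring from the bottom-left corner of the bounding box.
Web: 8 × 250, A = 2 000 mm², y = 125 mm, Ī = 10 416 667 mm⁴.
Top flange (beyond web): 87 × 14, A = 1 218 mm², y = 243 mm, Ī = 19 894 mm⁴.
Bottom flange (beyond web): 87 × 14, A = 1 218 mm², y = 7 mm, Ī = 19 894 mm⁴.
Centroid: ȳ = ΣA·y / ΣA = 125 mm.
Transfer each piece to the centroidal x-axis using Ī + A·d² with d = y − 125:
  web: d = 0 mm → contributes +10 416 667 mm⁴
  top flange (beyond web): d = 118 mm → contributes +16 979 326 mm⁴
  bottom flange (beyond web): d = -118 mm → contributes +16 979 326 mm⁴
Total I = 44 375 319 mm⁴.

I_xx ≈ 4.438 × 10⁷ mm⁴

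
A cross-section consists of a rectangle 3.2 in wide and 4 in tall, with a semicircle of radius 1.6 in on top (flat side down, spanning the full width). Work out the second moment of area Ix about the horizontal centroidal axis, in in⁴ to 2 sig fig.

Ix ≈ 40 in⁴

Treat the section as a set of non-overlapping primitives; coordinates are from the bounding-box lower-left.
Rectangular body: 3.2 × 4, A = 12.8 in², y = 2 in, Ī = 17.07 in⁴.
Semicircular cap: semicircle r = 1.6, A = 4.021 in², y = 4.679 in, Ī = 0.7193 in⁴.
Centroid: ȳ = ΣA·y / ΣA = 2.64 in.
Transfer each piece to the horizontal centroidal axis using Ī + A·d² with d = y − 2.64:
  rectangular body: d = -0.6404 in → contributes +22.32 in⁴
  semicircular cap: d = 2.039 in → contributes +17.43 in⁴
Total I = 39.75 in⁴.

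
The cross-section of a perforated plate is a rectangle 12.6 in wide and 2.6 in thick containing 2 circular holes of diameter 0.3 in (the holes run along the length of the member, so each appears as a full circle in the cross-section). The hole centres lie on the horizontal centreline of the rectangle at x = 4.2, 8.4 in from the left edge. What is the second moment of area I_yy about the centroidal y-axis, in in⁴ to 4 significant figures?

I_yy ≈ 432.8 in⁴

Break the section into simple shapes (no overlaps), measuring from the bottom-left corner of the bounding box.
Plate: 12.6 × 2.6, A = 32.76 in², x = 6.3 in, Ī = 433.415 in⁴.
Hole 1 (subtracted): ⌀0.3, A = 0.0706858 in², x = 4.2 in, Ī = 0.000397608 in⁴.
Hole 2 (subtracted): ⌀0.3, A = 0.0706858 in², x = 8.4 in, Ī = 0.000397608 in⁴.
By symmetry the centroid is at mid-width, x̄ = 6.3 in.
Transfer each piece to the centroidal y-axis using Ī + A·d² with d = x − 6.3:
  plate: d = 0 in → contributes +433.415 in⁴
  hole 1: d = -2.1 in → contributes −0.312122 in⁴
  hole 2: d = 2.1 in → contributes −0.312122 in⁴
Total I = 432.791 in⁴.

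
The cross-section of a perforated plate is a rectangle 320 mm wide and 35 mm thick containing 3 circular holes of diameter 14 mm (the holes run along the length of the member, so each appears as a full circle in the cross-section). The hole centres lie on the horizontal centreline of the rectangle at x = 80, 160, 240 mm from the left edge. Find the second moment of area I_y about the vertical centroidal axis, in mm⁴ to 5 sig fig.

Break the section into simple shapes (no overlaps), measuring from the bottom-left corner of the bounding box.
Plate: 320 × 35, A = 11 200 mm², x = 160 mm, Ī = 95 573 333 mm⁴.
Hole 1 (subtracted): ⌀14, A = 153.938 mm², x = 80 mm, Ī = 1885.741 mm⁴.
Hole 2 (subtracted): ⌀14, A = 153.938 mm², x = 160 mm, Ī = 1885.741 mm⁴.
Hole 3 (subtracted): ⌀14, A = 153.938 mm², x = 240 mm, Ī = 1885.741 mm⁴.
By symmetry the centroid is at mid-width, x̄ = 160 mm.
Transfer each piece to the vertical centroidal axis using Ī + A·d² with d = x − 160:
  plate: d = 0 mm → contributes +95 573 333 mm⁴
  hole 1: d = -80 mm → contributes −987089.2 mm⁴
  hole 2: d = 0 mm → contributes −1885.741 mm⁴
  hole 3: d = 80 mm → contributes −987089.2 mm⁴
Total I = 93 597 269 mm⁴.

I_y ≈ 9.3597 × 10⁷ mm⁴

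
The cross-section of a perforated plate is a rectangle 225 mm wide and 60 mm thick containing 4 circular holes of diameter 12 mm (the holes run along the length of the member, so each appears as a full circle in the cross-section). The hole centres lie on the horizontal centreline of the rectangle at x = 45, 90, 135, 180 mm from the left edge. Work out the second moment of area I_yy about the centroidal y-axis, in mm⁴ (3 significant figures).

I_yy ≈ 5.58 × 10⁷ mm⁴

Decompose the section into non-overlapping parts with the origin at the bottom-left of its bounding rectangle.
Plate: 225 × 60, A = 13 500 mm², x = 112.5 mm, Ī = 56 953 125 mm⁴.
Hole 1 (subtracted): ⌀12, A = 113.1 mm², x = 45 mm, Ī = 1017.9 mm⁴.
Hole 2 (subtracted): ⌀12, A = 113.1 mm², x = 90 mm, Ī = 1017.9 mm⁴.
Hole 3 (subtracted): ⌀12, A = 113.1 mm², x = 135 mm, Ī = 1017.9 mm⁴.
Hole 4 (subtracted): ⌀12, A = 113.1 mm², x = 180 mm, Ī = 1017.9 mm⁴.
By symmetry the centroid is at mid-width, x̄ = 112.5 mm.
Transfer each piece to the centroidal y-axis using Ī + A·d² with d = x − 112.5:
  plate: d = 0 mm → contributes +56 953 125 mm⁴
  hole 1: d = -67.5 mm → contributes −516 318 mm⁴
  hole 2: d = -22.5 mm → contributes −58 273 mm⁴
  hole 3: d = 22.5 mm → contributes −58 273 mm⁴
  hole 4: d = 67.5 mm → contributes −516 318 mm⁴
Total I = 55 803 943 mm⁴.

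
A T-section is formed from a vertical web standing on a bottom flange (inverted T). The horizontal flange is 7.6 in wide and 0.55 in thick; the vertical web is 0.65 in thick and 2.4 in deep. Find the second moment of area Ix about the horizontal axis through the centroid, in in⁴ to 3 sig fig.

Ix ≈ 3.33 in⁴

Split into non-overlapping primitives; take the origin at the lower-left of the bounding box.
Flange: 7.6 × 0.55, A = 4.18 in², y = 0.275 in, Ī = 0.10537 in⁴.
Web: 0.65 × 2.4, A = 1.56 in², y = 1.75 in, Ī = 0.7488 in⁴.
Centroid: ȳ = ΣA·y / ΣA = 0.67587 in.
Transfer each piece to the horizontal axis through the centroid using Ī + A·d² with d = y − 0.67587:
  flange: d = -0.40087 in → contributes +0.77709 in⁴
  web: d = 1.0741 in → contributes +2.5487 in⁴
Total I = 3.3257 in⁴.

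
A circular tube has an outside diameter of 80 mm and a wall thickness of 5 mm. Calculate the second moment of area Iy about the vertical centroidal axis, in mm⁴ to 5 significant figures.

Iy ≈ 8.3203 × 10⁵ mm⁴

Treat the section as a set of non-overlapping primitives; coordinates are from the bounding-box lower-left.
Outer circle: ⌀80, A = 5026.548 mm², x = 40 mm, Ī = 2 010 619 mm⁴.
Bore (subtracted): ⌀70, A = 3848.451 mm², x = 40 mm, Ī = 1 178 588 mm⁴.
By symmetry the centroid is at mid-width, x̄ = 40 mm.
All pieces are centred on the vertical centroidal axis, so I = ΣĪ (holes subtracted) = 832031.2 mm⁴.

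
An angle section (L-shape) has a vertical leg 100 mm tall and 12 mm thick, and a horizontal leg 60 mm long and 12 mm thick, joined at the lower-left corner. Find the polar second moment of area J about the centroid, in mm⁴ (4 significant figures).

J ≈ 2.236 × 10⁶ mm⁴

Decompose the section into non-overlapping parts with the origin at the bottom-left of its bounding rectangle.
Vertical leg: 12 × 100, A = 1 200 mm², y = 50 mm, Ī = 1 000 000 mm⁴.
Horizontal leg (remainder): 48 × 12, A = 576 mm², y = 6 mm, Ī = 6 912 mm⁴.
Centroid: ȳ = ΣA·y / ΣA = 35.7297 mm.
Transfer each piece to the centroidal x-axis using Ī + A·d² with d = y − 35.7297:
  vertical leg: d = 14.2703 mm → contributes +1 244 369 mm⁴
  horizontal leg (remainder): d = -29.7297 mm → contributes +516 014 mm⁴
Total I = 1 760 382 mm⁴.
For the y-axis: x̄ = 15.7297 mm.
Repeating about the centroidal y-axis gives I_y = 475 262 mm⁴.
Polar second moment: J = I_x + I_y = 2 235 645 mm⁴.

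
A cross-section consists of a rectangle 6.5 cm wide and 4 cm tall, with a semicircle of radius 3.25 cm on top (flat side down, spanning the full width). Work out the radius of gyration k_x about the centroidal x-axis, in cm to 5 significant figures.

k_x ≈ 1.9537 cm

Split into non-overlapping primitives; take the origin at the lower-left of the bounding box.
Rectangular body: 6.5 × 4, A = 26 cm², y = 2 cm, Ī = 34.66667 cm⁴.
Semicircular cap: semicircle r = 3.25, A = 16.59154 cm², y = 5.379343 cm, Ī = 12.24519 cm⁴.
Centroid: ȳ = ΣA·y / ΣA = 3.316423 cm.
Transfer each piece to the centroidal x-axis using Ī + A·d² with d = y − 3.316423:
  rectangular body: d = -1.316423 cm → contributes +79.72389 cm⁴
  semicircular cap: d = 2.06292 cm → contributes +82.85275 cm⁴
Total I = 162.5766 cm⁴.
Radius of gyration: k = √(I/A) = √(162.5766 / 42.59154) = 1.953743 cm.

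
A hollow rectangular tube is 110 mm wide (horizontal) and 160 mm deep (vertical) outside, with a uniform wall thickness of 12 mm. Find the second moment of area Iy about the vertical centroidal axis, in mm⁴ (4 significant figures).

Iy ≈ 1.054 × 10⁷ mm⁴

Split into non-overlapping primitives; take the origin at the lower-left of the bounding box.
Outer rectangle: 110 × 160, A = 17 600 mm², x = 55 mm, Ī = 17 746 667 mm⁴.
Inner void (subtracted): 86 × 136, A = 11 696 mm², x = 55 mm, Ī = 7 208 635 mm⁴.
By symmetry the centroid is at mid-width, x̄ = 55 mm.
All pieces are centred on the vertical centroidal axis, so I = ΣĪ (holes subtracted) = 10 538 032 mm⁴.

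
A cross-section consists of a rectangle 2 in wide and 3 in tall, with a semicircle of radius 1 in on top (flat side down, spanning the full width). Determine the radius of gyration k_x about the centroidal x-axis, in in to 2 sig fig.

Break the section into simple shapes (no overlaps), measuring from the bottom-left corner of the bounding box.
Rectangular body: 2 × 3, A = 6 in², y = 1.5 in, Ī = 4.5 in⁴.
Semicircular cap: semicircle r = 1, A = 1.571 in², y = 3.424 in, Ī = 0.1098 in⁴.
Centroid: ȳ = ΣA·y / ΣA = 1.899 in.
Transfer each piece to the centroidal x-axis using Ī + A·d² with d = y − 1.899:
  rectangular body: d = -0.3993 in → contributes +5.457 in⁴
  semicircular cap: d = 1.525 in → contributes +3.763 in⁴
Total I = 9.22 in⁴.
Radius of gyration: k = √(I/A) = √(9.22 / 7.571) = 1.104 in.

k_x ≈ 1.1 in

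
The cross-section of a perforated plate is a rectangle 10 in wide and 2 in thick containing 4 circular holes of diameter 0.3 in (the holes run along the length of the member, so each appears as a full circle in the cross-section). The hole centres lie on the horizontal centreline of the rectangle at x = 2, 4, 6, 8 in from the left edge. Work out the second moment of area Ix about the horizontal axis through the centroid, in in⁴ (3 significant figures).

Ix ≈ 6.67 in⁴

Split into non-overlapping primitives; take the origin at the lower-left of the bounding box.
Plate: 10 × 2, A = 20 in², y = 1 in, Ī = 6.6667 in⁴.
Hole 1 (subtracted): ⌀0.3, A = 0.070686 in², y = 1 in, Ī = 0.00039761 in⁴.
Hole 2 (subtracted): ⌀0.3, A = 0.070686 in², y = 1 in, Ī = 0.00039761 in⁴.
Hole 3 (subtracted): ⌀0.3, A = 0.070686 in², y = 1 in, Ī = 0.00039761 in⁴.
Hole 4 (subtracted): ⌀0.3, A = 0.070686 in², y = 1 in, Ī = 0.00039761 in⁴.
By symmetry the centroid is at mid-height, ȳ = 1 in.
All pieces are centred on the horizontal axis through the centroid, so I = ΣĪ (holes subtracted) = 6.6651 in⁴.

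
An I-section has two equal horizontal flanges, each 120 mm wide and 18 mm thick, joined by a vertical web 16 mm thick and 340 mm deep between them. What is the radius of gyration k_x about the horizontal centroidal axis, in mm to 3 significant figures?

Split into non-overlapping primitives; take the origin at the lower-left of the bounding box.
Bottom flange: 120 × 18, A = 2 160 mm², y = 9 mm, Ī = 58 320 mm⁴.
Web: 16 × 340, A = 5 440 mm², y = 188 mm, Ī = 52 405 333 mm⁴.
Top flange: 120 × 18, A = 2 160 mm², y = 367 mm, Ī = 58 320 mm⁴.
By symmetry the centroid is at mid-height, ȳ = 188 mm.
Transfer each piece to the horizontal centroidal axis using Ī + A·d² with d = y − 188:
  bottom flange: d = -179 mm → contributes +69 266 880 mm⁴
  web: d = 0 mm → contributes +52 405 333 mm⁴
  top flange: d = 179 mm → contributes +69 266 880 mm⁴
Total I = 190 939 093 mm⁴.
Radius of gyration: k = √(I/A) = √(190 939 093 / 9 760) = 139.87 mm.

k_x ≈ 140 mm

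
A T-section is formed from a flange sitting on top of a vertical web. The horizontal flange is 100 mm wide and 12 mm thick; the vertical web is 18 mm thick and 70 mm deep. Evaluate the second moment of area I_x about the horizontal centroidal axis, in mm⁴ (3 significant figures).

I_x ≈ 1.56 × 10⁶ mm⁴

Treat the section as a set of non-overlapping primitives; coordinates are from the bounding-box lower-left.
Flange: 100 × 12, A = 1 200 mm², y = 76 mm, Ī = 14 400 mm⁴.
Web: 18 × 70, A = 1 260 mm², y = 35 mm, Ī = 514 500 mm⁴.
Centroid: ȳ = ΣA·y / ΣA = 55 mm.
Transfer each piece to the horizontal centroidal axis using Ī + A·d² with d = y − 55:
  flange: d = 21 mm → contributes +543 600 mm⁴
  web: d = -20 mm → contributes +1 018 500 mm⁴
Total I = 1 562 100 mm⁴.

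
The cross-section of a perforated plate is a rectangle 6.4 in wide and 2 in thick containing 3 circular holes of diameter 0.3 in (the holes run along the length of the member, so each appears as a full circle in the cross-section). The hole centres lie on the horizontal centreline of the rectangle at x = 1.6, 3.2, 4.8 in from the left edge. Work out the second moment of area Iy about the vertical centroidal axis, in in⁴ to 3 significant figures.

Iy ≈ 43.3 in⁴

Treat the section as a set of non-overlapping primitives; coordinates are from the bounding-box lower-left.
Plate: 6.4 × 2, A = 12.8 in², x = 3.2 in, Ī = 43.691 in⁴.
Hole 1 (subtracted): ⌀0.3, A = 0.070686 in², x = 1.6 in, Ī = 0.00039761 in⁴.
Hole 2 (subtracted): ⌀0.3, A = 0.070686 in², x = 3.2 in, Ī = 0.00039761 in⁴.
Hole 3 (subtracted): ⌀0.3, A = 0.070686 in², x = 4.8 in, Ī = 0.00039761 in⁴.
By symmetry the centroid is at mid-width, x̄ = 3.2 in.
Transfer each piece to the vertical centroidal axis using Ī + A·d² with d = x − 3.2:
  plate: d = 0 in → contributes +43.691 in⁴
  hole 1: d = -1.6 in → contributes −0.18135 in⁴
  hole 2: d = 0 in → contributes −0.00039761 in⁴
  hole 3: d = 1.6 in → contributes −0.18135 in⁴
Total I = 43.328 in⁴.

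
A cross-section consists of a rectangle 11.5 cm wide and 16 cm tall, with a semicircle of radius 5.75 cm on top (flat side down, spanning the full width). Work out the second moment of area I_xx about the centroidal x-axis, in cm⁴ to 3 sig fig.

Break the section into simple shapes (no overlaps), measuring from the bottom-left corner of the bounding box.
Rectangular body: 11.5 × 16, A = 184 cm², y = 8 cm, Ī = 3925.3 cm⁴.
Semicircular cap: semicircle r = 5.75, A = 51.934 cm², y = 18.44 cm, Ī = 119.98 cm⁴.
Centroid: ȳ = ΣA·y / ΣA = 10.298 cm.
Transfer each piece to the centroidal x-axis using Ī + A·d² with d = y − 10.298:
  rectangular body: d = -2.2982 cm → contributes +4897.1 cm⁴
  semicircular cap: d = 8.1422 cm → contributes +3 563 cm⁴
Total I = 8460.1 cm⁴.

I_xx ≈ 8460 cm⁴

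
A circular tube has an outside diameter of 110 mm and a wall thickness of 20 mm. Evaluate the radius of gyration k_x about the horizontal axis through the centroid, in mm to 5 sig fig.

Split into non-overlapping primitives; take the origin at the lower-left of the bounding box.
Outer circle: ⌀110, A = 9503.318 mm², y = 55 mm, Ī = 7 186 884 mm⁴.
Bore (subtracted): ⌀70, A = 3848.451 mm², y = 55 mm, Ī = 1 178 588 mm⁴.
By symmetry the centroid is at mid-height, ȳ = 55 mm.
All pieces are centred on the horizontal axis through the centroid, so I = ΣĪ (holes subtracted) = 6 008 296 mm⁴.
Radius of gyration: k = √(I/A) = √(6 008 296 / 5654.867) = 32.59601 mm.

k_x ≈ 32.596 mm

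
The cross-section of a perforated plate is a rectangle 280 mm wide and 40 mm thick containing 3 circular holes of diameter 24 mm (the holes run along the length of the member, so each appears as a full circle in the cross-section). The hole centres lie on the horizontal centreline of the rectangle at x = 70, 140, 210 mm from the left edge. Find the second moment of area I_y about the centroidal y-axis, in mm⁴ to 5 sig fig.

I_y ≈ 6.8691 × 10⁷ mm⁴

Treat the section as a set of non-overlapping primitives; coordinates are from the bounding-box lower-left.
Plate: 280 × 40, A = 11 200 mm², x = 140 mm, Ī = 73 173 333 mm⁴.
Hole 1 (subtracted): ⌀24, A = 452.3893 mm², x = 70 mm, Ī = 16286.02 mm⁴.
Hole 2 (subtracted): ⌀24, A = 452.3893 mm², x = 140 mm, Ī = 16286.02 mm⁴.
Hole 3 (subtracted): ⌀24, A = 452.3893 mm², x = 210 mm, Ī = 16286.02 mm⁴.
By symmetry the centroid is at mid-width, x̄ = 140 mm.
Transfer each piece to the centroidal y-axis using Ī + A·d² with d = x − 140:
  plate: d = 0 mm → contributes +73 173 333 mm⁴
  hole 1: d = -70 mm → contributes −2 232 994 mm⁴
  hole 2: d = 0 mm → contributes −16286.02 mm⁴
  hole 3: d = 70 mm → contributes −2 232 994 mm⁴
Total I = 68 691 060 mm⁴.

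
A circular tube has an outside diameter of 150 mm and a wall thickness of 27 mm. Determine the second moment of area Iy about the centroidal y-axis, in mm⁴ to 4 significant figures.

Break the section into simple shapes (no overlaps), measuring from the bottom-left corner of the bounding box.
Outer circle: ⌀150, A = 17671.5 mm², x = 75 mm, Ī = 24 850 489 mm⁴.
Bore (subtracted): ⌀96, A = 7238.23 mm², x = 75 mm, Ī = 4 169 220 mm⁴.
By symmetry the centroid is at mid-width, x̄ = 75 mm.
All pieces are centred on the centroidal y-axis, so I = ΣĪ (holes subtracted) = 20 681 269 mm⁴.

Iy ≈ 2.068 × 10⁷ mm⁴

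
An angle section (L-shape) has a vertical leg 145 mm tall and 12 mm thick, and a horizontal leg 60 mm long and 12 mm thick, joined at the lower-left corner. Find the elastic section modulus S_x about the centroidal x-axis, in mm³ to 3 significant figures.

Break the section into simple shapes (no overlaps), measuring from the bottom-left corner of the bounding box.
Vertical leg: 12 × 145, A = 1 740 mm², y = 72.5 mm, Ī = 3 048 625 mm⁴.
Horizontal leg (remainder): 48 × 12, A = 576 mm², y = 6 mm, Ī = 6 912 mm⁴.
Centroid: ȳ = ΣA·y / ΣA = 55.961 mm.
Transfer each piece to the centroidal x-axis using Ī + A·d² with d = y − 55.961:
  vertical leg: d = 16.539 mm → contributes +3 524 574 mm⁴
  horizontal leg (remainder): d = -49.961 mm → contributes +1 444 675 mm⁴
Total I = 4 969 249 mm⁴.
Extreme fibre distance c = 89.039 mm; S = I/c = 55 810 mm³.

S_x ≈ 5.58 × 10⁴ mm³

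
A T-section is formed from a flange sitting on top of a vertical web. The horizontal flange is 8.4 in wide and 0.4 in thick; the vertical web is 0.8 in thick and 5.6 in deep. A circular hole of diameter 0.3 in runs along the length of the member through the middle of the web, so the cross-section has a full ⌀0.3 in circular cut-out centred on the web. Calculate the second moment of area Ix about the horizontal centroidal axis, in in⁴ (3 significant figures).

Ix ≈ 28.9 in⁴

Break the section into simple shapes (no overlaps), measuring from the bottom-left corner of the bounding box.
Flange: 8.4 × 0.4, A = 3.36 in², y = 5.8 in, Ī = 0.0448 in⁴.
Web: 0.8 × 5.6, A = 4.48 in², y = 2.8 in, Ī = 11.708 in⁴.
Hole (subtracted): ⌀0.3, A = 0.070686 in², y = 2.8 in, Ī = 0.00039761 in⁴.
Centroid: ȳ = ΣA·y / ΣA = 4.0974 in.
Transfer each piece to the horizontal centroidal axis using Ī + A·d² with d = y − 4.0974:
  flange: d = 1.7026 in → contributes +9.7848 in⁴
  web: d = -1.2974 in → contributes +19.249 in⁴
  hole: d = -1.2974 in → contributes −0.11938 in⁴
Total I = 28.914 in⁴.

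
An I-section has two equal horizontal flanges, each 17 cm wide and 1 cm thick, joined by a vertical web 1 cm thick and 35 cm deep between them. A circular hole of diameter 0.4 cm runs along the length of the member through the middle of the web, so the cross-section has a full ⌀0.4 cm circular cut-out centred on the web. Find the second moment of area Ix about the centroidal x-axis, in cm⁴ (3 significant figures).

Ix ≈ 1.46 × 10⁴ cm⁴

Decompose the section into non-overlapping parts with the origin at the bottom-left of its bounding rectangle.
Bottom flange: 17 × 1, A = 17 cm², y = 0.5 cm, Ī = 1.4167 cm⁴.
Web: 1 × 35, A = 35 cm², y = 18.5 cm, Ī = 3572.9 cm⁴.
Top flange: 17 × 1, A = 17 cm², y = 36.5 cm, Ī = 1.4167 cm⁴.
Hole (subtracted): ⌀0.4, A = 0.12566 cm², y = 18.5 cm, Ī = 0.0012566 cm⁴.
By symmetry the centroid is at mid-height, ȳ = 18.5 cm.
Transfer each piece to the centroidal x-axis using Ī + A·d² with d = y − 18.5:
  bottom flange: d = -18 cm → contributes +5509.4 cm⁴
  web: d = 0 cm → contributes +3572.9 cm⁴
  top flange: d = 18 cm → contributes +5509.4 cm⁴
  hole: d = 0 cm → contributes −0.0012566 cm⁴
Total I = 14 592 cm⁴.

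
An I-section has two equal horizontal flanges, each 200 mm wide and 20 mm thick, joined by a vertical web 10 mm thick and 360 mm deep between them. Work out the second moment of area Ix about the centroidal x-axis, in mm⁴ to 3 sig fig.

Ix ≈ 3.28 × 10⁸ mm⁴

Treat the section as a set of non-overlapping primitives; coordinates are from the bounding-box lower-left.
Bottom flange: 200 × 20, A = 4 000 mm², y = 10 mm, Ī = 133 333 mm⁴.
Web: 10 × 360, A = 3 600 mm², y = 200 mm, Ī = 38 880 000 mm⁴.
Top flange: 200 × 20, A = 4 000 mm², y = 390 mm, Ī = 133 333 mm⁴.
By symmetry the centroid is at mid-height, ȳ = 200 mm.
Transfer each piece to the centroidal x-axis using Ī + A·d² with d = y − 200:
  bottom flange: d = -190 mm → contributes +144 533 333 mm⁴
  web: d = 0 mm → contributes +38 880 000 mm⁴
  top flange: d = 190 mm → contributes +144 533 333 mm⁴
Total I = 327 946 667 mm⁴.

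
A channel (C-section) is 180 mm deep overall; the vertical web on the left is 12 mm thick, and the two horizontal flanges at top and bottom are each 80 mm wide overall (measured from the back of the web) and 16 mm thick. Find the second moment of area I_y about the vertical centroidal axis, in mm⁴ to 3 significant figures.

I_y ≈ 2.60 × 10⁶ mm⁴

Decompose the section into non-overlapping parts with the origin at the bottom-left of its bounding rectangle.
Web: 12 × 180, A = 2 160 mm², x = 6 mm, Ī = 25 920 mm⁴.
Top flange (beyond web): 68 × 16, A = 1 088 mm², x = 46 mm, Ī = 419 243 mm⁴.
Bottom flange (beyond web): 68 × 16, A = 1 088 mm², x = 46 mm, Ī = 419 243 mm⁴.
Centroid: x̄ = ΣA·x / ΣA = 26.074 mm.
Transfer each piece to the vertical centroidal axis using Ī + A·d² with d = x − 26.074:
  web: d = -20.074 mm → contributes +896 308 mm⁴
  top flange (beyond web): d = 19.926 mm → contributes +851 237 mm⁴
  bottom flange (beyond web): d = 19.926 mm → contributes +851 237 mm⁴
Total I = 2 598 782 mm⁴.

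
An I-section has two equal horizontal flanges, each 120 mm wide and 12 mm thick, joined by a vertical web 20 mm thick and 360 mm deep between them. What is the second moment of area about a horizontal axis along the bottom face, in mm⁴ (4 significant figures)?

I_base ≈ 5.490 × 10⁸ mm⁴

Break the section into simple shapes (no overlaps), measuring from the bottom-left corner of the bounding box.
Bottom flange: 120 × 12, A = 1 440 mm², y = 6 mm, Ī = 17 280 mm⁴.
Web: 20 × 360, A = 7 200 mm², y = 192 mm, Ī = 77 760 000 mm⁴.
Top flange: 120 × 12, A = 1 440 mm², y = 378 mm, Ī = 17 280 mm⁴.
Transfer each piece to the base of the section using Ī + A·d² with d = y − 0:
  bottom flange: d = 6 mm → contributes +69 120 mm⁴
  web: d = 192 mm → contributes +343 180 800 mm⁴
  top flange: d = 378 mm → contributes +205 770 240 mm⁴
Total I = 549 020 160 mm⁴.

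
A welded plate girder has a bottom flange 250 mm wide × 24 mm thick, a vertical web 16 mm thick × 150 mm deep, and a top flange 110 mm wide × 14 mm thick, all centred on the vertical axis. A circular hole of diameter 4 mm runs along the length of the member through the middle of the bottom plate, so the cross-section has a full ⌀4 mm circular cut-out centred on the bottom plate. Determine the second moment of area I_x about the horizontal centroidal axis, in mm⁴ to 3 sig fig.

Split into non-overlapping primitives; take the origin at the lower-left of the bounding box.
Bottom plate: 250 × 24, A = 6 000 mm², y = 12 mm, Ī = 288 000 mm⁴.
Web plate: 16 × 150, A = 2 400 mm², y = 99 mm, Ī = 4 500 000 mm⁴.
Top plate: 110 × 14, A = 1 540 mm², y = 181 mm, Ī = 25 153 mm⁴.
Hole (subtracted): ⌀4, A = 12.566 mm², y = 12 mm, Ī = 12.566 mm⁴.
Centroid: ȳ = ΣA·y / ΣA = 59.249 mm.
Transfer each piece to the horizontal centroidal axis using Ī + A·d² with d = y − 59.249:
  bottom plate: d = -47.249 mm → contributes +13 682 733 mm⁴
  web plate: d = 39.751 mm → contributes +8 292 366 mm⁴
  top plate: d = 121.75 mm → contributes +22 853 094 mm⁴
  hole: d = -47.249 mm → contributes −28 066 mm⁴
Total I = 44 800 127 mm⁴.

I_x ≈ 4.48 × 10⁷ mm⁴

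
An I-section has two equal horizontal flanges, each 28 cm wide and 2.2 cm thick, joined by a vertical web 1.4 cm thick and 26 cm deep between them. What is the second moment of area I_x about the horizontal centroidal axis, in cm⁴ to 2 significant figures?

I_x ≈ 2.7 × 10⁴ cm⁴

Treat the section as a set of non-overlapping primitives; coordinates are from the bounding-box lower-left.
Bottom flange: 28 × 2.2, A = 61.6 cm², y = 1.1 cm, Ī = 24.85 cm⁴.
Web: 1.4 × 26, A = 36.4 cm², y = 15.2 cm, Ī = 2 051 cm⁴.
Top flange: 28 × 2.2, A = 61.6 cm², y = 29.3 cm, Ī = 24.85 cm⁴.
By symmetry the centroid is at mid-height, ȳ = 15.2 cm.
Transfer each piece to the horizontal centroidal axis using Ī + A·d² with d = y − 15.2:
  bottom flange: d = -14.1 cm → contributes +12 272 cm⁴
  web: d = 0 cm → contributes +2 051 cm⁴
  top flange: d = 14.1 cm → contributes +12 272 cm⁴
Total I = 26 594 cm⁴.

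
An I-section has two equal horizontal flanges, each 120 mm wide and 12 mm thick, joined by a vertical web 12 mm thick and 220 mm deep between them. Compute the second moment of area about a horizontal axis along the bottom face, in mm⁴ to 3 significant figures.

I_base ≈ 1.32 × 10⁸ mm⁴

Treat the section as a set of non-overlapping primitives; coordinates are from the bounding-box lower-left.
Bottom flange: 120 × 12, A = 1 440 mm², y = 6 mm, Ī = 17 280 mm⁴.
Web: 12 × 220, A = 2 640 mm², y = 122 mm, Ī = 10 648 000 mm⁴.
Top flange: 120 × 12, A = 1 440 mm², y = 238 mm, Ī = 17 280 mm⁴.
Transfer each piece to the bottom edge using Ī + A·d² with d = y − 0:
  bottom flange: d = 6 mm → contributes +69 120 mm⁴
  web: d = 122 mm → contributes +49 941 760 mm⁴
  top flange: d = 238 mm → contributes +81 584 640 mm⁴
Total I = 131 595 520 mm⁴.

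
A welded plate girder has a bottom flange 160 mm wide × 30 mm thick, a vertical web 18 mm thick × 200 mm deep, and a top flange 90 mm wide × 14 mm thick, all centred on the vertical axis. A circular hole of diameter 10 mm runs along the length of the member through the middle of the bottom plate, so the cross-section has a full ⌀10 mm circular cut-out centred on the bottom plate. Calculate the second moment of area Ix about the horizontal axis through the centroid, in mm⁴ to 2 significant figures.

Treat the section as a set of non-overlapping primitives; coordinates are from the bounding-box lower-left.
Bottom plate: 160 × 30, A = 4 800 mm², y = 15 mm, Ī = 360 000 mm⁴.
Web plate: 18 × 200, A = 3 600 mm², y = 130 mm, Ī = 12 000 000 mm⁴.
Top plate: 90 × 14, A = 1 260 mm², y = 237 mm, Ī = 20 580 mm⁴.
Hole (subtracted): ⌀10, A = 78.54 mm², y = 15 mm, Ī = 490.9 mm⁴.
Centroid: ȳ = ΣA·y / ΣA = 87.4 mm.
Transfer each piece to the horizontal axis through the centroid using Ī + A·d² with d = y − 87.4:
  bottom plate: d = -72.4 mm → contributes +25 522 064 mm⁴
  web plate: d = 42.6 mm → contributes +18 532 423 mm⁴
  top plate: d = 149.6 mm → contributes +28 218 705 mm⁴
  hole: d = -72.4 mm → contributes −412 204 mm⁴
Total I = 71 860 988 mm⁴.

Ix ≈ 7.2 × 10⁷ mm⁴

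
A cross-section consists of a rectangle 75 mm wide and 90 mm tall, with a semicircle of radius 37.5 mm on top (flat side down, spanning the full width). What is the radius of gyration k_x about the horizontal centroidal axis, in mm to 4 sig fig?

k_x ≈ 34.96 mm

Split into non-overlapping primitives; take the origin at the lower-left of the bounding box.
Rectangular body: 75 × 90, A = 6 750 mm², y = 45 mm, Ī = 4 556 250 mm⁴.
Semicircular cap: semicircle r = 37.5, A = 2208.93 mm², y = 105.915 mm, Ī = 217 049 mm⁴.
Centroid: ȳ = ΣA·y / ΣA = 60.0194 mm.
Transfer each piece to the horizontal centroidal axis using Ī + A·d² with d = y − 60.0194:
  rectangular body: d = -15.0194 mm → contributes +6 078 940 mm⁴
  semicircular cap: d = 45.896 mm → contributes +4 870 048 mm⁴
Total I = 10 948 988 mm⁴.
Radius of gyration: k = √(I/A) = √(10 948 988 / 8958.93) = 34.959 mm.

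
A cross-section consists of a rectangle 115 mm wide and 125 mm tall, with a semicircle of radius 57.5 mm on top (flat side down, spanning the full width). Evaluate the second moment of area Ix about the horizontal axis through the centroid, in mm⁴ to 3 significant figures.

Split into non-overlapping primitives; take the origin at the lower-left of the bounding box.
Rectangular body: 115 × 125, A = 14 375 mm², y = 62.5 mm, Ī = 18 717 448 mm⁴.
Semicircular cap: semicircle r = 57.5, A = 5193.4 mm², y = 149.4 mm, Ī = 1 199 785 mm⁴.
Centroid: ȳ = ΣA·y / ΣA = 85.564 mm.
Transfer each piece to the horizontal axis through the centroid using Ī + A·d² with d = y − 85.564:
  rectangular body: d = -23.064 mm → contributes +26 364 313 mm⁴
  semicircular cap: d = 63.84 mm → contributes +22 365 636 mm⁴
Total I = 48 729 950 mm⁴.

Ix ≈ 4.87 × 10⁷ mm⁴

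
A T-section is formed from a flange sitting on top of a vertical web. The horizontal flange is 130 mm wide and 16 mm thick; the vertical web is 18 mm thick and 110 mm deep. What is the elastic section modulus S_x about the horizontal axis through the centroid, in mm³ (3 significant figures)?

S_x ≈ 6.95 × 10⁴ mm³

Split into non-overlapping primitives; take the origin at the lower-left of the bounding box.
Flange: 130 × 16, A = 2 080 mm², y = 118 mm, Ī = 44 373 mm⁴.
Web: 18 × 110, A = 1 980 mm², y = 55 mm, Ī = 1 996 500 mm⁴.
Centroid: ȳ = ΣA·y / ΣA = 87.276 mm.
Transfer each piece to the horizontal axis through the centroid using Ī + A·d² with d = y − 87.276:
  flange: d = 30.724 mm → contributes +2 007 836 mm⁴
  web: d = -32.276 mm → contributes +4 059 128 mm⁴
Total I = 6 066 964 mm⁴.
Extreme fibre distance c = 87.276 mm; S = I/c = 69 515 mm³.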